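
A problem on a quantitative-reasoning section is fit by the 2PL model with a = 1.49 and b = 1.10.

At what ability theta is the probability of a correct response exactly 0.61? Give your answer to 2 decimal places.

1.40

P(theta) = 1 / (1 + exp(−a(theta − b)))
logit = ln(0.6100/0.3900) = 0.4473
theta = b + logit/(a) = 1.10 + 0.4473/1.4900 = 1.4002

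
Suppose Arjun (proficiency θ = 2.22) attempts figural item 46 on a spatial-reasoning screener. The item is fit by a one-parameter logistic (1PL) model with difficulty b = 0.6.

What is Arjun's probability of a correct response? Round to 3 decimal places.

0.835

P(θ) = 1 / (1 + exp(−(θ − b)))
Exponent: (2.22 − 0.6) = 1.6200
1/(1 + e^{-1.6200}) = 0.8348
P = 0.8348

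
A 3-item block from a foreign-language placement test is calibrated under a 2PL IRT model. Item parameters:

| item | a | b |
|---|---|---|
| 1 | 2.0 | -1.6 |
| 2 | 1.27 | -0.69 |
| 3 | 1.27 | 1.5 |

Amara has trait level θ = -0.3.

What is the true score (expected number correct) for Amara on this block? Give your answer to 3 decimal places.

1.645

P(θ) = 1 / (1 + exp(−a(θ − b)))
P_1 = 1/(1+e^{-2.6000}) = 0.9309
P_2 = 1/(1+e^{-0.4953}) = 0.6214
P_3 = 1/(1+e^{2.2860}) = 0.0923
E[score] = 0.9309 + 0.6214 + 0.0923 = 1.6445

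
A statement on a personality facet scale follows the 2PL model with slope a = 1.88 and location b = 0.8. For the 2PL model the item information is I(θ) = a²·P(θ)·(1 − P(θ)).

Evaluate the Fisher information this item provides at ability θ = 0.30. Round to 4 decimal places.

P = 1/(1+e^{0.9400}) = 0.2809
P(1−P) = 0.2809 × 0.7191 = 0.2020
I = a² × P(1−P) = 1.88² × 0.2020 = 0.71393

0.7139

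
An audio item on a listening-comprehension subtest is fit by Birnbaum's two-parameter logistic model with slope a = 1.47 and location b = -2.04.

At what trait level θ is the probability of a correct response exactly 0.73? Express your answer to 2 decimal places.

P(θ) = 1 / (1 + exp(−a(θ − b)))
logit = ln(0.7300/0.2700) = 0.9946
θ = b + logit/(a) = -2.04 + 0.9946/1.4700 = -1.3634

-1.36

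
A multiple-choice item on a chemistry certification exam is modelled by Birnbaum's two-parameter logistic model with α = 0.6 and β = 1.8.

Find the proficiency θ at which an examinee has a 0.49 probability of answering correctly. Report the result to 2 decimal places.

P(θ) = 1 / (1 + exp(−α(θ − β)))
logit = ln(0.4900/0.5100) = -0.0400
θ = β + logit/(α) = 1.8 + (-0.0400)/0.6000 = 1.7333

1.73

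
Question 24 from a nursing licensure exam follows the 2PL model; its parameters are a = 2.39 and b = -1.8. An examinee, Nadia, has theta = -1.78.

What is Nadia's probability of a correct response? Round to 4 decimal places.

P(theta) = 1 / (1 + exp(−a(theta − b)))
Exponent: 2.39 × (-1.78 − (-1.8)) = 0.0478
1/(1 + e^{-0.0478}) = 0.5119

0.5119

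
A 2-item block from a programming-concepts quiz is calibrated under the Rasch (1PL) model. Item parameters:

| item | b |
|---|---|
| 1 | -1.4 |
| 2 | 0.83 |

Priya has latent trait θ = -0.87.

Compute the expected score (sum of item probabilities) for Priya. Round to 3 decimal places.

P(θ) = 1 / (1 + exp(−(θ − b)))
P_1 = 1/(1+e^{-0.5300}) = 0.6295
P_2 = 1/(1+e^{1.7000}) = 0.1545
E[score] = 0.6295 + 0.1545 = 0.7839

0.784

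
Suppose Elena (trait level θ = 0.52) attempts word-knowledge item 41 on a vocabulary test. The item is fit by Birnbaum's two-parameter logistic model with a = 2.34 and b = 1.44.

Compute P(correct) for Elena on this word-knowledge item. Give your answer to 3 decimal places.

P(θ) = 1 / (1 + exp(−a(θ − b)))
Exponent: 2.34 × (0.52 − 1.44) = -2.1528
1/(1 + e^{2.1528}) = 0.1041

0.104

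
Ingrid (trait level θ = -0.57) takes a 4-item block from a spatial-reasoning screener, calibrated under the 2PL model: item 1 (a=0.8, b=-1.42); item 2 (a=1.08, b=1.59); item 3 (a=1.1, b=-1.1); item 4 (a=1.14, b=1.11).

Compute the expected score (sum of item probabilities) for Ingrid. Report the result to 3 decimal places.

1.522

P(θ) = 1 / (1 + exp(−a(θ − b)))
P_1 = 1/(1+e^{-0.6800}) = 0.6637
P_2 = 1/(1+e^{2.3328}) = 0.0884
P_3 = 1/(1+e^{-0.5830}) = 0.6418
P_4 = 1/(1+e^{1.9152}) = 0.1284
E[score] = 0.6637 + 0.0884 + 0.6418 + 0.1284 = 1.5223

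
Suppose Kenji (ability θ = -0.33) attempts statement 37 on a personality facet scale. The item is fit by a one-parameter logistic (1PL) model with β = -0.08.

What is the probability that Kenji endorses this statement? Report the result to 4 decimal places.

0.4378

P(θ) = 1 / (1 + exp(−(θ − β)))
Exponent: (-0.33 − (-0.08)) = -0.2500
1/(1 + e^{0.2500}) = 0.4378
P = 0.4378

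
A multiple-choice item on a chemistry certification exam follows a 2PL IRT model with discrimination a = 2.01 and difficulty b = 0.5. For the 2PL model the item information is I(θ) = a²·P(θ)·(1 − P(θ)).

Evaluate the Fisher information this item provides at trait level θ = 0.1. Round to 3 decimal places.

0.863

P = 1/(1+e^{0.8040}) = 0.3092
P(1−P) = 0.3092 × 0.6908 = 0.2136
I = a² × P(1−P) = 2.01² × 0.2136 = 0.86290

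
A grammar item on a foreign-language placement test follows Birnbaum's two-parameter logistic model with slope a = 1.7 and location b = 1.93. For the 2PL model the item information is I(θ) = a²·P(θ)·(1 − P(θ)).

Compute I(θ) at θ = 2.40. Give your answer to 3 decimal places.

P = 1/(1+e^{-0.7990}) = 0.6898
P(1−P) = 0.6898 × 0.3102 = 0.2140
I = a² × P(1−P) = 1.7² × 0.2140 = 0.61843

0.618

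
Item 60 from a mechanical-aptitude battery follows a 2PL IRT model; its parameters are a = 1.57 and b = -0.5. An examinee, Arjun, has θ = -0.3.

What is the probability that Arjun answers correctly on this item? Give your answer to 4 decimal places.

0.5779

P(θ) = 1 / (1 + exp(−a(θ − b)))
Exponent: 1.57 × (-0.3 − (-0.5)) = 0.3140
1/(1 + e^{-0.3140}) = 0.5779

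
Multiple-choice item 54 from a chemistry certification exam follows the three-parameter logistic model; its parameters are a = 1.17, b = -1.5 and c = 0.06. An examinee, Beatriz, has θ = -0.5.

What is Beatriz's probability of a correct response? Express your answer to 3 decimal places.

0.777

P(θ) = c + (1 − c) · 1 / (1 + exp(−a(θ − b)))
Exponent: 1.17 × (-0.5 − (-1.5)) = 1.1700
1/(1 + e^{-1.1700}) = 0.7631
P = 0.06 + 0.94 × 0.7631 = 0.7774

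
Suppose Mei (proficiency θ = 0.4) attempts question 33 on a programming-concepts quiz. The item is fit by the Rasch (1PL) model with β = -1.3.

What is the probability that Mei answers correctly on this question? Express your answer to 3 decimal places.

0.846

P(θ) = 1 / (1 + exp(−(θ − β)))
Exponent: (0.4 − (-1.3)) = 1.7000
1/(1 + e^{-1.7000}) = 0.8455
P = 0.8455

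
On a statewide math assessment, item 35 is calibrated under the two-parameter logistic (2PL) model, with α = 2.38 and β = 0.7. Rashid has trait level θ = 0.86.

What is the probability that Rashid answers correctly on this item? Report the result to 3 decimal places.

P(θ) = 1 / (1 + exp(−α(θ − β)))
Exponent: 2.38 × (0.86 − 0.7) = 0.3808
1/(1 + e^{-0.3808}) = 0.5941

0.594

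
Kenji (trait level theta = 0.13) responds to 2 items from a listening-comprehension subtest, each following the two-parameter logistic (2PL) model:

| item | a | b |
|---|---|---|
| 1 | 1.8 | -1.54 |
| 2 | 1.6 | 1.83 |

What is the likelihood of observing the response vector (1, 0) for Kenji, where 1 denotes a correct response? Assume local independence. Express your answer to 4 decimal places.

P(theta) = 1 / (1 + exp(−a(theta − b)))
P_1 = 1/(1+e^{-3.0060}) = 0.9528
P_2 = 1/(1+e^{2.7200}) = 0.0618
L = P_1 × (1−P_2) = 0.9528 × 0.9382 = 0.89396

0.8940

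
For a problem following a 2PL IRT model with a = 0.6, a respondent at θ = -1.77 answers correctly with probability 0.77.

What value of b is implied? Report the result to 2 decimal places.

-3.78

P(θ) = 1 / (1 + exp(−a(θ − b)))
logit(0.77) = ln(0.77/0.23) = 1.2083
b = θ − logit/(a) = -1.77 − 1.2083/0.6000 = -3.7839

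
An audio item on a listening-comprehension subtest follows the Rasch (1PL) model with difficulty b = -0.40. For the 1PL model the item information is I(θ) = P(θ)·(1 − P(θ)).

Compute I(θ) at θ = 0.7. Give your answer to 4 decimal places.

0.1874

P = 1/(1+e^{-1.1000}) = 0.7503
P(1−P) = 0.7503 × 0.2497 = 0.1874
I = P(1−P) = 0.18737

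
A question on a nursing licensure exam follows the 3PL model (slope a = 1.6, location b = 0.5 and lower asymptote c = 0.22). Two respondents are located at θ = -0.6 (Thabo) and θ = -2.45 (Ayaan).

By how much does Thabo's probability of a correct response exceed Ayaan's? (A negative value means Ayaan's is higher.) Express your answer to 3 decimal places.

P(θ) = c + (1 − c) · 1 / (1 + exp(−a(θ − b)))
P(Thabo) = 0.3345  [exponent -1.7600]
P(Ayaan) = 0.2269  [exponent -4.7200]
Difference = 0.3345 − 0.2269 = 0.1076

0.108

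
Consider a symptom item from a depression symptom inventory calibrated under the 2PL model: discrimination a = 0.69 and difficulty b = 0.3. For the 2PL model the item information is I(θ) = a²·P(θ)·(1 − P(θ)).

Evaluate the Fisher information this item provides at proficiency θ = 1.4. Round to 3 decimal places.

0.103

P = 1/(1+e^{-0.7590}) = 0.6811
P(1−P) = 0.6811 × 0.3189 = 0.2172
I = a² × P(1−P) = 0.69² × 0.2172 = 0.10340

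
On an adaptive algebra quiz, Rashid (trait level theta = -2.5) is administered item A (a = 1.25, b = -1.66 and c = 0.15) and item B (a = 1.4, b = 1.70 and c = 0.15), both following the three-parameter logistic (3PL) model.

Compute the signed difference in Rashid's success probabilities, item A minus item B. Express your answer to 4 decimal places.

P(theta) = c + (1 − c) · 1 / (1 + exp(−a(theta − b)))
P_A = 0.3703
P_B = 0.1524
P_A − P_B = 0.2180

0.2180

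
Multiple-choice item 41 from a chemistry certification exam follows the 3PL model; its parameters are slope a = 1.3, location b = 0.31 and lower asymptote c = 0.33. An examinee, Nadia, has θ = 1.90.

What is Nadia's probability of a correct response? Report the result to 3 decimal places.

P(θ) = c + (1 − c) · 1 / (1 + exp(−a(θ − b)))
Exponent: 1.3 × (1.90 − 0.31) = 2.0670
1/(1 + e^{-2.0670}) = 0.8877
P = 0.33 + 0.67 × 0.8877 = 0.9247

0.925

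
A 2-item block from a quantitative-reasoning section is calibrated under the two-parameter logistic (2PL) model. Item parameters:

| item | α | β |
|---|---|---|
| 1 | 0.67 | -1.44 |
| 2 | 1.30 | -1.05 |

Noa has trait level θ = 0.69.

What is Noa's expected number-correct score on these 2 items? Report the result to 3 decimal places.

1.712

P(θ) = 1 / (1 + exp(−α(θ − β)))
P_1 = 1/(1+e^{-1.4271}) = 0.8064
P_2 = 1/(1+e^{-2.2620}) = 0.9057
E[score] = 0.8064 + 0.9057 = 1.7121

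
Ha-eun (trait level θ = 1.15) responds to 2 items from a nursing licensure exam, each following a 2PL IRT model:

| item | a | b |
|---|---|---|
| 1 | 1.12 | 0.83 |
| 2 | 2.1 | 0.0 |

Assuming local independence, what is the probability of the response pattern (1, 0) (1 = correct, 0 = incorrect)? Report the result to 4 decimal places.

P(θ) = 1 / (1 + exp(−a(θ − b)))
P_1 = 1/(1+e^{-0.3584}) = 0.5887
P_2 = 1/(1+e^{-2.4150}) = 0.9180
L = P_1 × (1−P_2) = 0.5887 × 0.0820 = 0.04829

0.0483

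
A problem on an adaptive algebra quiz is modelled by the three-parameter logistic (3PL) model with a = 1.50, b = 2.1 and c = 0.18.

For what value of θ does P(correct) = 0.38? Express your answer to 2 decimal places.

1.35

P(θ) = c + (1 − c) · 1 / (1 + exp(−a(θ − b)))
Remove guessing floor: (0.38 − 0.18)/(1 − 0.18) = 0.2439
logit = ln(0.2439/0.7561) = -1.1314
θ = b + logit/(a) = 2.1 + (-1.1314)/1.5000 = 1.3457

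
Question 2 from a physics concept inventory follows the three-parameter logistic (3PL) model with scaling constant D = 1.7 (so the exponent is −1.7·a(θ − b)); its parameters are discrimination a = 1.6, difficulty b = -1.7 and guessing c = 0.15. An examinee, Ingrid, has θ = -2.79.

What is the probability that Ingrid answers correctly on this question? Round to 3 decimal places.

P(θ) = c + (1 − c) · 1 / (1 + exp(−D·a(θ − b)))
Exponent: 1.7 × 1.6 × (-2.79 − (-1.7)) = -2.9648
1/(1 + e^{2.9648}) = 0.0490
P = 0.15 + 0.85 × 0.0490 = 0.1917

0.192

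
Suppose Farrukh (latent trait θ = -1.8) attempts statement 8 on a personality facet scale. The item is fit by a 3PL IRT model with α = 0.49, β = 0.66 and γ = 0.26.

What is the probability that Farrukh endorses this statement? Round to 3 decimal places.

P(θ) = γ + (1 − γ) · 1 / (1 + exp(−α(θ − β)))
Exponent: 0.49 × (-1.8 − 0.66) = -1.2054
1/(1 + e^{1.2054}) = 0.2305
P = 0.26 + 0.74 × 0.2305 = 0.4306

0.431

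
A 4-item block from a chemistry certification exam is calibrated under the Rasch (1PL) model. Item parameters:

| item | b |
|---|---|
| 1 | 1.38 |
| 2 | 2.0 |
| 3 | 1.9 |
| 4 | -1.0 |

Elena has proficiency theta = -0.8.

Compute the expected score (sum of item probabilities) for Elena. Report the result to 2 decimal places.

0.77

P(theta) = 1 / (1 + exp(−(theta − b)))
P_1 = 1/(1+e^{2.1800}) = 0.1016
P_2 = 1/(1+e^{2.8000}) = 0.0573
P_3 = 1/(1+e^{2.7000}) = 0.0630
P_4 = 1/(1+e^{-0.2000}) = 0.5498
E[score] = 0.1016 + 0.0573 + 0.0630 + 0.5498 = 0.7717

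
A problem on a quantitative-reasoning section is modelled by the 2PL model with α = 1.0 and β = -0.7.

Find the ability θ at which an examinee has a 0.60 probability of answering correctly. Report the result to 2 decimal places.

P(θ) = 1 / (1 + exp(−α(θ − β)))
logit = ln(0.6000/0.4000) = 0.4055
θ = β + logit/(α) = -0.7 + 0.4055/1.0000 = -0.2945

-0.29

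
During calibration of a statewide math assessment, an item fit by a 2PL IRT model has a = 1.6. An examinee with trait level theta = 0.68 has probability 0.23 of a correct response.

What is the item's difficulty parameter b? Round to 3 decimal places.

P(theta) = 1 / (1 + exp(−a(theta − b)))
logit(0.23) = ln(0.23/0.77) = -1.2083
b = theta − logit/(a) = 0.68 − (-1.2083)/1.6000 = 1.4352

1.435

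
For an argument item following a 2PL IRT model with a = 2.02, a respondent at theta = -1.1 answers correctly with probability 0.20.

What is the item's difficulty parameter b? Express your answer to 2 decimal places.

-0.41

P(theta) = 1 / (1 + exp(−a(theta − b)))
logit(0.20) = ln(0.20/0.80) = -1.3863
b = theta − logit/(a) = -1.1 − (-1.3863)/2.0200 = -0.4137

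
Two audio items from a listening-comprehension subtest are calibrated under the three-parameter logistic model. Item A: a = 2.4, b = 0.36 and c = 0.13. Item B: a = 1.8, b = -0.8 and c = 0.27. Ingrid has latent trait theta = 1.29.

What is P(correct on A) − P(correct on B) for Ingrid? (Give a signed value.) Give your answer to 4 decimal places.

-0.0677

P(theta) = c + (1 − c) · 1 / (1 + exp(−a(theta − b)))
P_A = 0.9157
P_B = 0.9834
P_A − P_B = -0.0677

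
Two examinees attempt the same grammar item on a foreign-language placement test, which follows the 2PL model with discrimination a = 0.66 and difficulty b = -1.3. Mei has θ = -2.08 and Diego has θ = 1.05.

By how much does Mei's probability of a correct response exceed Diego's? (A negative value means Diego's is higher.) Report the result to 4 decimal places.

-0.4510

P(θ) = 1 / (1 + exp(−a(θ − b)))
P(Mei) = 0.3741  [exponent -0.5148]
P(Diego) = 0.8251  [exponent 1.5510]
Difference = 0.3741 − 0.8251 = -0.4510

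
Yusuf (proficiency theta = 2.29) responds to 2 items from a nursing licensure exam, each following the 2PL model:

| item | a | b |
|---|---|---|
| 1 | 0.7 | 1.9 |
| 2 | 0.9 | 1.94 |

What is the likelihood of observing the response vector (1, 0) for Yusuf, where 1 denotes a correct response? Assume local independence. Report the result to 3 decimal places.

P(theta) = 1 / (1 + exp(−a(theta − b)))
P_1 = 1/(1+e^{-0.2730}) = 0.5678
P_2 = 1/(1+e^{-0.3150}) = 0.5781
L = P_1 × (1−P_2) = 0.5678 × 0.4219 = 0.23956

0.240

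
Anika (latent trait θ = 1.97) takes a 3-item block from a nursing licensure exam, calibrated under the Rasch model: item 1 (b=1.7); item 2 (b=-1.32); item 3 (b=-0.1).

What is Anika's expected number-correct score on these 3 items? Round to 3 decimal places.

P(θ) = 1 / (1 + exp(−(θ − b)))
P_1 = 1/(1+e^{-0.2700}) = 0.5671
P_2 = 1/(1+e^{-3.2900}) = 0.9641
P_3 = 1/(1+e^{-2.0700}) = 0.8880
E[score] = 0.5671 + 0.9641 + 0.8880 = 2.4191

2.419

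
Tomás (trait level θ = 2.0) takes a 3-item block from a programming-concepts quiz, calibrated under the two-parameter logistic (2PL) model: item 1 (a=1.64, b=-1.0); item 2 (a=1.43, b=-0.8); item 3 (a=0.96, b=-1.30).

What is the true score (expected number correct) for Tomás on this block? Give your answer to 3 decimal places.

P(θ) = 1 / (1 + exp(−a(θ − b)))
P_1 = 1/(1+e^{-4.9200}) = 0.9928
P_2 = 1/(1+e^{-4.0040}) = 0.9821
P_3 = 1/(1+e^{-3.1680}) = 0.9596
E[score] = 0.9928 + 0.9821 + 0.9596 = 2.9345

2.934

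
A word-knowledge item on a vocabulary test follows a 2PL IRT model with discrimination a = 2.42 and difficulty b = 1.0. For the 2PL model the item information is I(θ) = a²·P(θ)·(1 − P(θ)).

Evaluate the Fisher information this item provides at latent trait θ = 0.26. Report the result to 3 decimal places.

P = 1/(1+e^{1.7908}) = 0.1430
P(1−P) = 0.1430 × 0.8570 = 0.1225
I = a² × P(1−P) = 2.42² × 0.1225 = 0.71760

0.718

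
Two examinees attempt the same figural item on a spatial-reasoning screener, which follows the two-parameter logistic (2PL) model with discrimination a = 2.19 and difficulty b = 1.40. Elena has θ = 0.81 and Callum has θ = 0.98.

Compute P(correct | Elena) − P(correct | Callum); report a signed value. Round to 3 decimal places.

-0.070

P(θ) = 1 / (1 + exp(−a(θ − b)))
P(Elena) = 0.2155  [exponent -1.2921]
P(Callum) = 0.2850  [exponent -0.9198]
Difference = 0.2155 − 0.2850 = -0.0695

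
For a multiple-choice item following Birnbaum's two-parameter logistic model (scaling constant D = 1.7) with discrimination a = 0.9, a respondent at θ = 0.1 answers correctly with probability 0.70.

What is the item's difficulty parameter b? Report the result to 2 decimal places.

-0.45

P(θ) = 1 / (1 + exp(−D·a(θ − b)))
logit(0.70) = ln(0.70/0.30) = 0.8473
b = θ − logit/(1.7·a) = 0.1 − 0.8473/1.5300 = -0.4538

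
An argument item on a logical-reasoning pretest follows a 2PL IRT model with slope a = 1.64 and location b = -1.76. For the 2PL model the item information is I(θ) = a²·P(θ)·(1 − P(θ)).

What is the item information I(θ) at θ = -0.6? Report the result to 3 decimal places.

0.304

P = 1/(1+e^{-1.9024}) = 0.8702
P(1−P) = 0.8702 × 0.1298 = 0.1130
I = a² × P(1−P) = 1.64² × 0.1130 = 0.30387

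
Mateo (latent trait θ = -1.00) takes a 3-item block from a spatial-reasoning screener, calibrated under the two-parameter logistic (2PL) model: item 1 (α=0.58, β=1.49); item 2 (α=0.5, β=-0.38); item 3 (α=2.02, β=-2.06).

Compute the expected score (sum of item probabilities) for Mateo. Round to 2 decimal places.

1.51

P(θ) = 1 / (1 + exp(−α(θ − β)))
P_1 = 1/(1+e^{1.4442}) = 0.1909
P_2 = 1/(1+e^{0.3100}) = 0.4231
P_3 = 1/(1+e^{-2.1412}) = 0.8948
E[score] = 0.1909 + 0.4231 + 0.8948 = 1.5089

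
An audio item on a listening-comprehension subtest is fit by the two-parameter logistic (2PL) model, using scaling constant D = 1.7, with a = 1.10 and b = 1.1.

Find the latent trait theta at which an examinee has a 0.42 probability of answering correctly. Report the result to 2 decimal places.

P(theta) = 1 / (1 + exp(−D·a(theta − b)))
logit = ln(0.4200/0.5800) = -0.3228
theta = b + logit/(1.7·a) = 1.1 + (-0.3228)/1.8700 = 0.9274

0.93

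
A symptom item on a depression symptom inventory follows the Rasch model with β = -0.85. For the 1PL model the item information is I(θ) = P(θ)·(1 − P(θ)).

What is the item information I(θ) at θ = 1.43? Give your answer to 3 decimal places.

P = 1/(1+e^{-2.2800}) = 0.9072
P(1−P) = 0.9072 × 0.0928 = 0.0842
I = P(1−P) = 0.08418

0.084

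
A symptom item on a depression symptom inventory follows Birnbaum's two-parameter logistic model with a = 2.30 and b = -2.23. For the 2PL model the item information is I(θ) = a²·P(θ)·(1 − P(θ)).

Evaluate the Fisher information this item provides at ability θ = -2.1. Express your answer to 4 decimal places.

P = 1/(1+e^{-0.2990}) = 0.5742
P(1−P) = 0.5742 × 0.4258 = 0.2445
I = a² × P(1−P) = 2.30² × 0.2445 = 1.29338

1.2934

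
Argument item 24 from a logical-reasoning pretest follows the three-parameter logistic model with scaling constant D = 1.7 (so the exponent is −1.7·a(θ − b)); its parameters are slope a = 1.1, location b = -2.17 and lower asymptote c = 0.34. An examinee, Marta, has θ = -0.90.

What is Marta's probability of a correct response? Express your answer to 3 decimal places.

0.944

P(θ) = c + (1 − c) · 1 / (1 + exp(−D·a(θ − b)))
Exponent: 1.7 × 1.1 × (-0.90 − (-2.17)) = 2.3749
1/(1 + e^{-2.3749}) = 0.9149
P = 0.34 + 0.66 × 0.9149 = 0.9438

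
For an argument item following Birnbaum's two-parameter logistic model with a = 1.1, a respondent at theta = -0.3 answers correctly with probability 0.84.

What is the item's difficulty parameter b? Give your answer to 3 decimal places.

P(theta) = 1 / (1 + exp(−a(theta − b)))
logit(0.84) = ln(0.84/0.16) = 1.6582
b = theta − logit/(a) = -0.3 − 1.6582/1.1000 = -1.8075

-1.807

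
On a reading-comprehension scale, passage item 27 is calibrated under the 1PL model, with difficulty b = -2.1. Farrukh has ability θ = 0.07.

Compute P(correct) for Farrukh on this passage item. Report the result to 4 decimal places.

P(θ) = 1 / (1 + exp(−(θ − b)))
Exponent: (0.07 − (-2.1)) = 2.1700
1/(1 + e^{-2.1700}) = 0.8975
P = 0.8975

0.8975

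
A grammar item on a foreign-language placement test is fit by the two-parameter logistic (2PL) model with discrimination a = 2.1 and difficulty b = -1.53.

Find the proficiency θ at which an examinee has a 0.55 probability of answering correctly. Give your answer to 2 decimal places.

P(θ) = 1 / (1 + exp(−a(θ − b)))
logit = ln(0.5500/0.4500) = 0.2007
θ = b + logit/(a) = -1.53 + 0.2007/2.1000 = -1.4344

-1.43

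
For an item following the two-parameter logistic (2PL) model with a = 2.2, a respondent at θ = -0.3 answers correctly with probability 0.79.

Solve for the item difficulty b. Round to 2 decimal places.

-0.90

P(θ) = 1 / (1 + exp(−a(θ − b)))
logit(0.79) = ln(0.79/0.21) = 1.3249
b = θ − logit/(a) = -0.3 − 1.3249/2.2000 = -0.9022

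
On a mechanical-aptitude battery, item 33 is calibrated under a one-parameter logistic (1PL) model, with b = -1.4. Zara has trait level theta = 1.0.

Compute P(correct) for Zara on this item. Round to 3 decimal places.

P(theta) = 1 / (1 + exp(−(theta − b)))
Exponent: (1.0 − (-1.4)) = 2.4000
1/(1 + e^{-2.4000}) = 0.9168
P = 0.9168

0.917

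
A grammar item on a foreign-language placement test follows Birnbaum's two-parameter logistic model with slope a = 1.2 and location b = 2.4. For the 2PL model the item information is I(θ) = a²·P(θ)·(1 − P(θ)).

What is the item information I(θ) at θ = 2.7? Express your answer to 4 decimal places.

0.3486

P = 1/(1+e^{-0.3600}) = 0.5890
P(1−P) = 0.5890 × 0.4110 = 0.2421
I = a² × P(1−P) = 1.2² × 0.2421 = 0.34858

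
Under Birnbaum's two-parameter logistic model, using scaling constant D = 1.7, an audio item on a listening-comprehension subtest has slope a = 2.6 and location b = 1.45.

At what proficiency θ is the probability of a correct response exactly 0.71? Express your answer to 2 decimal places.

P(θ) = 1 / (1 + exp(−D·a(θ − b)))
logit = ln(0.7100/0.2900) = 0.8954
θ = b + logit/(1.7·a) = 1.45 + 0.8954/4.4200 = 1.6526

1.65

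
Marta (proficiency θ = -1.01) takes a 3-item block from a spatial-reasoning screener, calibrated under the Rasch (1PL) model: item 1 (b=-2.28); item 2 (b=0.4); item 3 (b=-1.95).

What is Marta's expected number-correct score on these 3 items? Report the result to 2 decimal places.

P(θ) = 1 / (1 + exp(−(θ − b)))
P_1 = 1/(1+e^{-1.2700}) = 0.7807
P_2 = 1/(1+e^{1.4100}) = 0.1962
P_3 = 1/(1+e^{-0.9400}) = 0.7191
E[score] = 0.7807 + 0.1962 + 0.7191 = 1.6961

1.70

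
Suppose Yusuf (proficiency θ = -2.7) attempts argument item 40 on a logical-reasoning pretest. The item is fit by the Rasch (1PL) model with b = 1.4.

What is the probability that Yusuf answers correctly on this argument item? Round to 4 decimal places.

P(θ) = 1 / (1 + exp(−(θ − b)))
Exponent: (-2.7 − 1.4) = -4.1000
1/(1 + e^{4.1000}) = 0.0163
P = 0.0163

0.0163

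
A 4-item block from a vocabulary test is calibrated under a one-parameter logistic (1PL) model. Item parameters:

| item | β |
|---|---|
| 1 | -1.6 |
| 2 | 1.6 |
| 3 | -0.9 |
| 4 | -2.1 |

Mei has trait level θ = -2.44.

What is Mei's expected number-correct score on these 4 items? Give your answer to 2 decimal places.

P(θ) = 1 / (1 + exp(−(θ − β)))
P_1 = 1/(1+e^{0.8400}) = 0.3015
P_2 = 1/(1+e^{4.0400}) = 0.0173
P_3 = 1/(1+e^{1.5400}) = 0.1765
P_4 = 1/(1+e^{0.3400}) = 0.4158
E[score] = 0.3015 + 0.0173 + 0.1765 + 0.4158 = 0.9112

0.91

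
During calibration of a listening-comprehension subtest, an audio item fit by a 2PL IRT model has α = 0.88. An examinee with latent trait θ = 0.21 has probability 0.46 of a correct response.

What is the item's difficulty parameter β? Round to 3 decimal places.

0.392

P(θ) = 1 / (1 + exp(−α(θ − β)))
logit(0.46) = ln(0.46/0.54) = -0.1603
β = θ − logit/(α) = 0.21 − (-0.1603)/0.8800 = 0.3922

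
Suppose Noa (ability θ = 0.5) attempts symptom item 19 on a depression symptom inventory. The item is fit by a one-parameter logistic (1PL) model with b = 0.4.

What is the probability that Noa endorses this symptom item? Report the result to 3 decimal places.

P(θ) = 1 / (1 + exp(−(θ − b)))
Exponent: (0.5 − 0.4) = 0.1000
1/(1 + e^{-0.1000}) = 0.5250
P = 0.5250

0.525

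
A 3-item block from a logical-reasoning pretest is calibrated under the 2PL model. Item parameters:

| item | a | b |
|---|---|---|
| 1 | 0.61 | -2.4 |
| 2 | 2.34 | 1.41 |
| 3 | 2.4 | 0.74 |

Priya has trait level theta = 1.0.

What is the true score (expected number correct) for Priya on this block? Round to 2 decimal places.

1.82

P(theta) = 1 / (1 + exp(−a(theta − b)))
P_1 = 1/(1+e^{-2.0740}) = 0.8884
P_2 = 1/(1+e^{0.9594}) = 0.2770
P_3 = 1/(1+e^{-0.6240}) = 0.6511
E[score] = 0.8884 + 0.2770 + 0.6511 = 1.8165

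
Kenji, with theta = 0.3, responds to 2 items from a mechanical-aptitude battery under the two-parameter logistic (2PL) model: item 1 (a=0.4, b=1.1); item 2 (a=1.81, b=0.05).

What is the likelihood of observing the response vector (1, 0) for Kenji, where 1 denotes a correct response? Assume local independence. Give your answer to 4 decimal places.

0.1635

P(theta) = 1 / (1 + exp(−a(theta − b)))
P_1 = 1/(1+e^{0.3200}) = 0.4207
P_2 = 1/(1+e^{-0.4525}) = 0.6112
L = P_1 × (1−P_2) = 0.4207 × 0.3888 = 0.16354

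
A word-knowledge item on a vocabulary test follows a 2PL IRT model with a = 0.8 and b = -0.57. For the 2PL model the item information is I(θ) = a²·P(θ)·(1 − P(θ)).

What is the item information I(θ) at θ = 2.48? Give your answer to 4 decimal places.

0.0472

P = 1/(1+e^{-2.4400}) = 0.9198
P(1−P) = 0.9198 × 0.0802 = 0.0737
I = a² × P(1−P) = 0.8² × 0.0737 = 0.04720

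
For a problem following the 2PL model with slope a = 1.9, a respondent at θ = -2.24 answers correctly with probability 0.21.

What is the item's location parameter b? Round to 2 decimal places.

-1.54

P(θ) = 1 / (1 + exp(−a(θ − b)))
logit(0.21) = ln(0.21/0.79) = -1.3249
b = θ − logit/(a) = -2.24 − (-1.3249)/1.9000 = -1.5427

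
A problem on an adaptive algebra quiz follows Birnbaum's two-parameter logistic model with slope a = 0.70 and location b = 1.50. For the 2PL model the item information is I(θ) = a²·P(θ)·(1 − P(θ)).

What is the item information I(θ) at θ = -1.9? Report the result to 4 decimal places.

0.0380

P = 1/(1+e^{2.3800}) = 0.0847
P(1−P) = 0.0847 × 0.9153 = 0.0775
I = a² × P(1−P) = 0.70² × 0.0775 = 0.03799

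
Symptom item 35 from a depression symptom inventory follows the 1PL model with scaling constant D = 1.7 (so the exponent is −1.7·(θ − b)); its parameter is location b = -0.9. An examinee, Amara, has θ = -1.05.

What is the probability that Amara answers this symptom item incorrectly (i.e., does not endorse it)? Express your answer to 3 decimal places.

P(θ) = 1 / (1 + exp(−D·(θ − b)))
Exponent: 1.7 × (-1.05 − (-0.9)) = -0.2550
1/(1 + e^{0.2550}) = 0.4366
P = 0.4366
P(incorrect) = 1 − 0.4366 = 0.5634

0.563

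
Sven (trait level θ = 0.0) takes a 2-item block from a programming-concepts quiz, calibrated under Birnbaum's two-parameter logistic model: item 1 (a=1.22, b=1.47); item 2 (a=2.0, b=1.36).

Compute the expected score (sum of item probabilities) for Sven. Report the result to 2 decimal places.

0.20

P(θ) = 1 / (1 + exp(−a(θ − b)))
P_1 = 1/(1+e^{1.7934}) = 0.1427
P_2 = 1/(1+e^{2.7200}) = 0.0618
E[score] = 0.1427 + 0.0618 = 0.2045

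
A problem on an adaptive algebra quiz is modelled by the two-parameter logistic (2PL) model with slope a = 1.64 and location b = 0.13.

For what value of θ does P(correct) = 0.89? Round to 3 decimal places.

P(θ) = 1 / (1 + exp(−a(θ − b)))
logit = ln(0.8900/0.1100) = 2.0907
θ = b + logit/(a) = 0.13 + 2.0907/1.6400 = 1.4048

1.405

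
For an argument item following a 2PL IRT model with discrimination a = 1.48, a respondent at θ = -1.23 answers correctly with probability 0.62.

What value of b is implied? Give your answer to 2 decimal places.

-1.56

P(θ) = 1 / (1 + exp(−a(θ − b)))
logit(0.62) = ln(0.62/0.38) = 0.4895
b = θ − logit/(a) = -1.23 − 0.4895/1.4800 = -1.5608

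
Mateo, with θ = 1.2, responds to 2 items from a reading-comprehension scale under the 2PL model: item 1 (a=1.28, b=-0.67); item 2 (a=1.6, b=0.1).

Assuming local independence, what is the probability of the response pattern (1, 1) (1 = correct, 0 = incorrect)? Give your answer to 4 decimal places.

P(θ) = 1 / (1 + exp(−a(θ − b)))
P_1 = 1/(1+e^{-2.3936}) = 0.9163
P_2 = 1/(1+e^{-1.7600}) = 0.8532
L = P_1 × P_2 = 0.9163 × 0.8532 = 0.78183

0.7818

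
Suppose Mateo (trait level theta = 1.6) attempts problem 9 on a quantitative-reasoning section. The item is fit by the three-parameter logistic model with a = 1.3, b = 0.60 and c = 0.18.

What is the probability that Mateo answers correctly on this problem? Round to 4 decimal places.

0.8244

P(theta) = c + (1 − c) · 1 / (1 + exp(−a(theta − b)))
Exponent: 1.3 × (1.6 − 0.60) = 1.3000
1/(1 + e^{-1.3000}) = 0.7858
P = 0.18 + 0.82 × 0.7858 = 0.8244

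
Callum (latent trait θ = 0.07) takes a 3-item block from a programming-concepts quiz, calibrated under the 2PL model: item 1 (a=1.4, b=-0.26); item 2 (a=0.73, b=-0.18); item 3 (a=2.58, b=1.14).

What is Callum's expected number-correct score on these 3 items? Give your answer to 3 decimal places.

1.218

P(θ) = 1 / (1 + exp(−a(θ − b)))
P_1 = 1/(1+e^{-0.4620}) = 0.6135
P_2 = 1/(1+e^{-0.1825}) = 0.5455
P_3 = 1/(1+e^{2.7606}) = 0.0595
E[score] = 0.6135 + 0.5455 + 0.0595 = 1.2185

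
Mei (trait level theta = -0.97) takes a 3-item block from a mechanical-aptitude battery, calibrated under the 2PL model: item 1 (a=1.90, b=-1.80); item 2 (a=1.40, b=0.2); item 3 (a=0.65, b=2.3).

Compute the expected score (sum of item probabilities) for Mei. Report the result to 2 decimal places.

1.10

P(theta) = 1 / (1 + exp(−a(theta − b)))
P_1 = 1/(1+e^{-1.5770}) = 0.8288
P_2 = 1/(1+e^{1.6380}) = 0.1627
P_3 = 1/(1+e^{2.1255}) = 0.1066
E[score] = 0.8288 + 0.1627 + 0.1066 = 1.0982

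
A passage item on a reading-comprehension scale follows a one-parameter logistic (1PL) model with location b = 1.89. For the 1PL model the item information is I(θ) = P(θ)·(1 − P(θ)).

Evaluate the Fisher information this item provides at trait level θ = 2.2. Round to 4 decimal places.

P = 1/(1+e^{-0.3100}) = 0.5769
P(1−P) = 0.5769 × 0.4231 = 0.2441
I = P(1−P) = 0.24409

0.2441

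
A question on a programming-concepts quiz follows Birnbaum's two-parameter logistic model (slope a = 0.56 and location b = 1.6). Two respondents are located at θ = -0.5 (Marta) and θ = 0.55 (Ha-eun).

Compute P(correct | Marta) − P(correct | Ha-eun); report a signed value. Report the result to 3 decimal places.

-0.121

P(θ) = 1 / (1 + exp(−a(θ − b)))
P(Marta) = 0.2358  [exponent -1.1760]
P(Ha-eun) = 0.3571  [exponent -0.5880]
Difference = 0.2358 − 0.3571 = -0.1213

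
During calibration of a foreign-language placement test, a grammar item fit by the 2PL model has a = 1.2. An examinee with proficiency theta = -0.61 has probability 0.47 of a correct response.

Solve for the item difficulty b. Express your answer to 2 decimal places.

P(theta) = 1 / (1 + exp(−a(theta − b)))
logit(0.47) = ln(0.47/0.53) = -0.1201
b = theta − logit/(a) = -0.61 − (-0.1201)/1.2000 = -0.5099

-0.51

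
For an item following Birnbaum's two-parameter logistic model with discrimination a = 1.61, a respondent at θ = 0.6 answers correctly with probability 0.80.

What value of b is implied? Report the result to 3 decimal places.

P(θ) = 1 / (1 + exp(−a(θ − b)))
logit(0.80) = ln(0.80/0.20) = 1.3863
b = θ − logit/(a) = 0.6 − 1.3863/1.6100 = -0.2611

-0.261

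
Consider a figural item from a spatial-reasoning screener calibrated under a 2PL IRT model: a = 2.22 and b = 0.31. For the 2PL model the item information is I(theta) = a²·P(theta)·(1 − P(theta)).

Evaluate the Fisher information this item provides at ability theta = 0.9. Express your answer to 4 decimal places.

0.8248

P = 1/(1+e^{-1.3098}) = 0.7875
P(1−P) = 0.7875 × 0.2125 = 0.1674
I = a² × P(1−P) = 2.22² × 0.1674 = 0.82479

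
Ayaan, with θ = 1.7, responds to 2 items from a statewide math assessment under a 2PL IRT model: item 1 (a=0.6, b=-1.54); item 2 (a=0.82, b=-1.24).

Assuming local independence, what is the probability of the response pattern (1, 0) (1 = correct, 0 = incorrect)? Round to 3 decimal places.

P(θ) = 1 / (1 + exp(−a(θ − b)))
P_1 = 1/(1+e^{-1.9440}) = 0.8748
P_2 = 1/(1+e^{-2.4108}) = 0.9176
L = P_1 × (1−P_2) = 0.8748 × 0.0824 = 0.07204

0.072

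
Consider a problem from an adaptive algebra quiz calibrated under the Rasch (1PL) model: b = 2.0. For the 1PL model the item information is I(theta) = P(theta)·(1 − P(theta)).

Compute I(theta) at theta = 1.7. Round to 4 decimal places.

0.2445

P = 1/(1+e^{0.3000}) = 0.4256
P(1−P) = 0.4256 × 0.5744 = 0.2445
I = P(1−P) = 0.24446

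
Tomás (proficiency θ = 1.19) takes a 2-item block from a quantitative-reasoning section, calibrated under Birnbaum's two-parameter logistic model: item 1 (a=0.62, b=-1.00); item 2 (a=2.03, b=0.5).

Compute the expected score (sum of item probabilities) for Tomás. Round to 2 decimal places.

1.60

P(θ) = 1 / (1 + exp(−a(θ − b)))
P_1 = 1/(1+e^{-1.3578}) = 0.7954
P_2 = 1/(1+e^{-1.4007}) = 0.8023
E[score] = 0.7954 + 0.8023 = 1.5977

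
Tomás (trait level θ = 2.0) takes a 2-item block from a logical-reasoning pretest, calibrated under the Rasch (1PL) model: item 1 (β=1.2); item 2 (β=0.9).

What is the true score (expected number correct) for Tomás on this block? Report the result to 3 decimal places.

P(θ) = 1 / (1 + exp(−(θ − β)))
P_1 = 1/(1+e^{-0.8000}) = 0.6900
P_2 = 1/(1+e^{-1.1000}) = 0.7503
E[score] = 0.6900 + 0.7503 = 1.4402

1.440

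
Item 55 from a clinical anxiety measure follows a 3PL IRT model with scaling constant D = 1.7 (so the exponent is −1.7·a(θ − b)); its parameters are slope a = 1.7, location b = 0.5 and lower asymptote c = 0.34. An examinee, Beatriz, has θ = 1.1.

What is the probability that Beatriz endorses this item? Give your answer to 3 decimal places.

P(θ) = c + (1 − c) · 1 / (1 + exp(−D·a(θ − b)))
Exponent: 1.7 × 1.7 × (1.1 − 0.5) = 1.7340
1/(1 + e^{-1.7340}) = 0.8499
P = 0.34 + 0.66 × 0.8499 = 0.9009

0.901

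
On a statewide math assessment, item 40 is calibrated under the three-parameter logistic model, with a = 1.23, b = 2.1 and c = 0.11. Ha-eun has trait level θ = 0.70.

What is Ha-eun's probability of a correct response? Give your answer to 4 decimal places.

0.2449

P(θ) = c + (1 − c) · 1 / (1 + exp(−a(θ − b)))
Exponent: 1.23 × (0.70 − 2.1) = -1.7220
1/(1 + e^{1.7220}) = 0.1516
P = 0.11 + 0.89 × 0.1516 = 0.2449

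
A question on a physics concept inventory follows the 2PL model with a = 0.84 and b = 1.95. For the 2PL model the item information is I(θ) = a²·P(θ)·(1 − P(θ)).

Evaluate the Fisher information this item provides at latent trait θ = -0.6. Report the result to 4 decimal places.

0.0664

P = 1/(1+e^{2.1420}) = 0.1051
P(1−P) = 0.1051 × 0.8949 = 0.0940
I = a² × P(1−P) = 0.84² × 0.0940 = 0.06635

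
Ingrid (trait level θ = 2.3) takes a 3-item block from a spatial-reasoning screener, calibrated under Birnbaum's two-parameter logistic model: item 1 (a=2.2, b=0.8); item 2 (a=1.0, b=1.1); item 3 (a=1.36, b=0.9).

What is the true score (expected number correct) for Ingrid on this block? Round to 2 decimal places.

2.60

P(θ) = 1 / (1 + exp(−a(θ − b)))
P_1 = 1/(1+e^{-3.3000}) = 0.9644
P_2 = 1/(1+e^{-1.2000}) = 0.7685
P_3 = 1/(1+e^{-1.9040}) = 0.8703
E[score] = 0.9644 + 0.7685 + 0.8703 = 2.6033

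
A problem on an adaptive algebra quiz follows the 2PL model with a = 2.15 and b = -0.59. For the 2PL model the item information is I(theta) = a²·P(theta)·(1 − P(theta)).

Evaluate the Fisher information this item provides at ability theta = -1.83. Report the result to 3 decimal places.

P = 1/(1+e^{2.6660}) = 0.0650
P(1−P) = 0.0650 × 0.9350 = 0.0608
I = a² × P(1−P) = 2.15² × 0.0608 = 0.28097

0.281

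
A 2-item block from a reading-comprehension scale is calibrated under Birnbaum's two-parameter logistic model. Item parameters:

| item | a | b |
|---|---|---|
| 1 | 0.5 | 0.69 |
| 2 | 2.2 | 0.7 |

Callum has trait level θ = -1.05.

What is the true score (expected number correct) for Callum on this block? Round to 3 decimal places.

0.316

P(θ) = 1 / (1 + exp(−a(θ − b)))
P_1 = 1/(1+e^{0.8700}) = 0.2953
P_2 = 1/(1+e^{3.8500}) = 0.0208
E[score] = 0.2953 + 0.0208 = 0.3161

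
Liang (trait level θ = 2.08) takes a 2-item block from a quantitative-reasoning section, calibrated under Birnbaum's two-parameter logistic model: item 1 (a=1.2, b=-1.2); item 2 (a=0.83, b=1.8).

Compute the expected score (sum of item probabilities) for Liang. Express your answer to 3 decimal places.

1.539

P(θ) = 1 / (1 + exp(−a(θ − b)))
P_1 = 1/(1+e^{-3.9360}) = 0.9808
P_2 = 1/(1+e^{-0.2324}) = 0.5578
E[score] = 0.9808 + 0.5578 = 1.5387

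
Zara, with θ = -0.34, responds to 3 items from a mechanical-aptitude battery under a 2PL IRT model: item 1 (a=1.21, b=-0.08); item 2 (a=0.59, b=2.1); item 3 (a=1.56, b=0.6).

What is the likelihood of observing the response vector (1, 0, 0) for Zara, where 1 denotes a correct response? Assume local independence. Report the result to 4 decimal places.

0.2772

P(θ) = 1 / (1 + exp(−a(θ − b)))
P_1 = 1/(1+e^{0.3146}) = 0.4220
P_2 = 1/(1+e^{1.4396}) = 0.1916
P_3 = 1/(1+e^{1.4664}) = 0.1875
L = P_1 × (1−P_2) × (1−P_3) = 0.4220 × 0.8084 × 0.8125 = 0.27718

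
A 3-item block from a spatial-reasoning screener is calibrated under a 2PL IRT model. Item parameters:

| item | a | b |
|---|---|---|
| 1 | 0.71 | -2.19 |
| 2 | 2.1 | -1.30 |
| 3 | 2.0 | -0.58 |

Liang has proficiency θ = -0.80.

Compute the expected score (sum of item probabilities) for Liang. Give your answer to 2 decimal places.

P(θ) = 1 / (1 + exp(−a(θ − b)))
P_1 = 1/(1+e^{-0.9869}) = 0.7285
P_2 = 1/(1+e^{-1.0500}) = 0.7408
P_3 = 1/(1+e^{0.4400}) = 0.3917
E[score] = 0.7285 + 0.7408 + 0.3917 = 1.8610

1.86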